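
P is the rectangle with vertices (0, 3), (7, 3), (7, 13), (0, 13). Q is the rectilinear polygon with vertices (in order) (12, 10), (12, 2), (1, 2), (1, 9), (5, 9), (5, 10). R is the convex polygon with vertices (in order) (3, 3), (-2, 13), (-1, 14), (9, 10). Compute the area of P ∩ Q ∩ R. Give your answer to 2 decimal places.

24.67

The intersection is the polygon with vertices (1,9), (5,9), (5,10), (7,10), (7,7.667), (3,3), (1,7).
By the shoelace formula its area is 24.67.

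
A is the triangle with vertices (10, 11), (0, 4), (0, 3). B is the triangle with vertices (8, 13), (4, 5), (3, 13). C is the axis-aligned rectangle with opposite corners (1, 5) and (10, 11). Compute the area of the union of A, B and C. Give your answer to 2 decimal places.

64.54

By inclusion–exclusion:
Individual areas: |A| = 5, |B| = 20, |C| = 54.
|A∩B| = 0.7505.
|A∩C| = 3.2143.
|B∩C| = 11.25.
|A∩B∩C| = 0.7505.
|A ∪ B ∪ C| = 79 − 15.2148 + 0.7505 = 64.54.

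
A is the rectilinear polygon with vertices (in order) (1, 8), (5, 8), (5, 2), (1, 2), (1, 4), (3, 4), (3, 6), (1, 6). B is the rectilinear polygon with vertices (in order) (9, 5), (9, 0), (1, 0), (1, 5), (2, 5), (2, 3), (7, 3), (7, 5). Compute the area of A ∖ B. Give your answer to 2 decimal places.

|A| = 20, |A∩B| = 5.
|A ∖ B| = |A| − |A∩B| = 20 − 5 = 15.00.

15.00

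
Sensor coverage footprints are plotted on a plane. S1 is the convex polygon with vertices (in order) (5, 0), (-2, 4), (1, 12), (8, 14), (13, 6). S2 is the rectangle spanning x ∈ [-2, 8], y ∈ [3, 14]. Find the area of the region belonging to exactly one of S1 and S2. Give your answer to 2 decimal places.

|S1| = 127, |S2| = 110, |S1∩S2| = 84.125.
|S1 △ S2| = |S1| + |S2| − 2·|S1∩S2| = 127 + 110 − 168.25 = 68.75.

68.75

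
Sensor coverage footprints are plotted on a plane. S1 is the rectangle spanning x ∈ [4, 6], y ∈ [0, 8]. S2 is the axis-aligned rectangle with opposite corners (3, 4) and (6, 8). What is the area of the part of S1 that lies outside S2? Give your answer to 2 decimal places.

|S1∩S2|: x∈[4,6], y∈[4,8] → 2·4 = 8.
|S1| = 16.
|S1 ∖ S2| = |S1| − |S1∩S2| = 16 − 8 = 8.00.

8.00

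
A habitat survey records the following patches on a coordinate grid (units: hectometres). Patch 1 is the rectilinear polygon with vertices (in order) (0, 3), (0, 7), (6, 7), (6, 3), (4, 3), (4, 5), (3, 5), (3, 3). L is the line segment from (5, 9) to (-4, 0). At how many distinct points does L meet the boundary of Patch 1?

The segment meets the boundary at (0,4), (3,7).

2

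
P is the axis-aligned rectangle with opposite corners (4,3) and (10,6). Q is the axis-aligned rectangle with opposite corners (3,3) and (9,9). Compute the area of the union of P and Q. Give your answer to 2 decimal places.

By inclusion–exclusion:
Individual areas: |P| = 18, |Q| = 36.
|P∩Q|: x∈[4,9], y∈[3,6] → 5·3 = 15.
|P ∪ Q| = 54 − 15 = 39.00.

39.00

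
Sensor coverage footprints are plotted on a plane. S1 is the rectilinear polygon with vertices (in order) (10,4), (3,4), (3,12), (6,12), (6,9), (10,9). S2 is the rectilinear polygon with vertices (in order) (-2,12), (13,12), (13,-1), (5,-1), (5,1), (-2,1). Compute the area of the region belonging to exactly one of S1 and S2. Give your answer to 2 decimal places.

|S1| = 44, |S2| = 181, |S1∩S2| = 44.
|S1 △ S2| = |S1| + |S2| − 2·|S1∩S2| = 44 + 181 − 88 = 137.00.

137.00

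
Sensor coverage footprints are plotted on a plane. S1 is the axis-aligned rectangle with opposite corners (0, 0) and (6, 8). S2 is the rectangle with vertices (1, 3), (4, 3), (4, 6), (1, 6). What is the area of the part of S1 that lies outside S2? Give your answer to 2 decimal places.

39.00

|S1∩S2|: x∈[1,4], y∈[3,6] → 3·3 = 9.
|S1| = 48.
|S1 ∖ S2| = |S1| − |S1∩S2| = 48 − 9 = 39.00.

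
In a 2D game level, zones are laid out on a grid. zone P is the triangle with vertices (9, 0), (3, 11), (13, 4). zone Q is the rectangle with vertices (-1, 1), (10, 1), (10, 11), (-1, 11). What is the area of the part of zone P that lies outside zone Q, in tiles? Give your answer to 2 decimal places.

8.42

|zone P| = 34, |zone P∩zone Q| = 25.5773.
|zone P ∖ zone Q| = |zone P| − |zone P∩zone Q| = 34 − 25.5773 = 8.42.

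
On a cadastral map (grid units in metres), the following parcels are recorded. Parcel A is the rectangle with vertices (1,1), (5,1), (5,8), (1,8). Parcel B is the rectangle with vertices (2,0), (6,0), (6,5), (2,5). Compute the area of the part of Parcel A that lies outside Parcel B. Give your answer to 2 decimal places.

16.00

|Parcel A∩Parcel B|: x∈[2,5], y∈[1,5] → 3·4 = 12.
|Parcel A| = 28.
|Parcel A ∖ Parcel B| = |Parcel A| − |Parcel A∩Parcel B| = 28 − 12 = 16.00.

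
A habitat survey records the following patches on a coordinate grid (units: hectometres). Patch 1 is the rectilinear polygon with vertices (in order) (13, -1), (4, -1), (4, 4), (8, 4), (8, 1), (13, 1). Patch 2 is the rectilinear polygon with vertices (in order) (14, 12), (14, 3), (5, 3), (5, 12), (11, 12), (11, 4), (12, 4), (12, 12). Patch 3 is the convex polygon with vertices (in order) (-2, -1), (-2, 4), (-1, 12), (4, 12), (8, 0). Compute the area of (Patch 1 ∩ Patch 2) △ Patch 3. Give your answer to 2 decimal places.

96.33

|Patch 1 ∩ Patch 2| = 3.
|(Patch 1 ∩ Patch 2) ∩ Patch 3| = 1.8333.
|(Patch 1 ∩ Patch 2) △ Patch 3| = 3 + 97 − 3.6667 = 96.33.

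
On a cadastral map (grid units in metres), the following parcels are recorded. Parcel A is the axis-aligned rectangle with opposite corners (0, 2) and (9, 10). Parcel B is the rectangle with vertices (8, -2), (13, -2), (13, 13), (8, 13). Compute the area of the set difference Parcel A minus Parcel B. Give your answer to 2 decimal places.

64.00

|Parcel A∩Parcel B|: x∈[8,9], y∈[2,10] → 1·8 = 8.
|Parcel A| = 72.
|Parcel A ∖ Parcel B| = |Parcel A| − |Parcel A∩Parcel B| = 72 − 8 = 64.00.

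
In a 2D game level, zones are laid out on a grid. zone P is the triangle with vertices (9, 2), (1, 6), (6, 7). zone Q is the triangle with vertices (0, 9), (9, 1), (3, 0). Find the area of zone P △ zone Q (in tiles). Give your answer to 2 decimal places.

|zone P| = 14, |zone Q| = 28.5, |zone P∩zone Q| = 3.6837.
|zone P △ zone Q| = |zone P| + |zone Q| − 2·|zone P∩zone Q| = 14 + 28.5 − 7.3673 = 35.13.

35.13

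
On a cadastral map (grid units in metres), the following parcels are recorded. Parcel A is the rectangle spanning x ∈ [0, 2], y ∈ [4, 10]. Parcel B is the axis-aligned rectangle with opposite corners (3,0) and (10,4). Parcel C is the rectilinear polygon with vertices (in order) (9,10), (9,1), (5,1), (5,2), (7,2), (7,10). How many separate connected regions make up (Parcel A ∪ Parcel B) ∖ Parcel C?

2

(Parcel A ∪ Parcel B) ∖ Parcel C splits into 2 disjoint pieces (area 12, area 20).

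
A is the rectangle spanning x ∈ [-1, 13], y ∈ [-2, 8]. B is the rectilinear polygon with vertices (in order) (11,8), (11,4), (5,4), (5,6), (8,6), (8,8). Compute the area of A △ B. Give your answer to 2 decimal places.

|A| = 140, |B| = 18, |A∩B| = 18.
|A △ B| = |A| + |B| − 2·|A∩B| = 140 + 18 − 36 = 122.00.

122.00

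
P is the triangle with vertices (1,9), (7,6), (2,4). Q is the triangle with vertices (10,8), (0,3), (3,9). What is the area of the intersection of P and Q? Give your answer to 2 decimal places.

10.32

The intersection is the polygon with vertices (6.5,6.25), (2,4), (1.571,6.143), (2.6,8.2).
By the shoelace formula its area is 10.32.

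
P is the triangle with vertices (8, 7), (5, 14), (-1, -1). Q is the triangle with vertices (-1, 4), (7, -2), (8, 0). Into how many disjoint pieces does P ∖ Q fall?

2

P ∖ Q splits into 2 disjoint pieces (area 38.3703, area 3.781).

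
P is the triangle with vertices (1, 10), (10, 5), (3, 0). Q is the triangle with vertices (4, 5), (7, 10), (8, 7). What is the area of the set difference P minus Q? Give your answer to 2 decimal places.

37.24

|P| = 40, |P∩Q| = 2.7632.
|P ∖ Q| = |P| − |P∩Q| = 40 − 2.7632 = 37.24.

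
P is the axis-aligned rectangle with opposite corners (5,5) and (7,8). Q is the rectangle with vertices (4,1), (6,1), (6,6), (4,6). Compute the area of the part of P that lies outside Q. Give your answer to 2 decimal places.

|P∩Q|: x∈[5,6], y∈[5,6] → 1·1 = 1.
|P| = 6.
|P ∖ Q| = |P| − |P∩Q| = 6 − 1 = 5.00.

5.00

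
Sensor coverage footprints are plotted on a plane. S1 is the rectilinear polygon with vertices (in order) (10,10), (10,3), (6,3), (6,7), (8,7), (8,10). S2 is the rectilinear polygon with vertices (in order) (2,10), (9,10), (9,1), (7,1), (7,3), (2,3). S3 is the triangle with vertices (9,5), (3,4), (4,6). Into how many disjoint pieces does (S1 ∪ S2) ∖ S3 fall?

1

(S1 ∪ S2) ∖ S3 is a single connected region.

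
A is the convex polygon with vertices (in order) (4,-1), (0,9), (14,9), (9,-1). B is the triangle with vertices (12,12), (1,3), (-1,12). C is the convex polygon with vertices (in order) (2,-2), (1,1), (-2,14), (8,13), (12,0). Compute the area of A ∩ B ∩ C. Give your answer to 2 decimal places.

21.40

The intersection is the polygon with vertices (8.333,9), (2.055,3.863), (0,9).
By the shoelace formula its area is 21.40.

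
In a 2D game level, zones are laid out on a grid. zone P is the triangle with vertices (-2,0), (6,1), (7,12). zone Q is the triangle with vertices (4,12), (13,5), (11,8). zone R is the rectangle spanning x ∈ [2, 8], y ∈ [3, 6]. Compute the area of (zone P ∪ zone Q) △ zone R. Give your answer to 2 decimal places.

42.01

|zone P ∪ zone Q| = 49.5861.
|(zone P ∪ zone Q) ∩ zone R| = 12.7879.
|(zone P ∪ zone Q) △ zone R| = 49.5861 + 18 − 25.5758 = 42.01.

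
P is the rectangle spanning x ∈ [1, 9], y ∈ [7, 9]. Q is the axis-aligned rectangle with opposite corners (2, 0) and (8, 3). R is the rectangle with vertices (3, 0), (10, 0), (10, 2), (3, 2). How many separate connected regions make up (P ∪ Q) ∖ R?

2

(P ∪ Q) ∖ R splits into 2 disjoint pieces (area 16, area 8).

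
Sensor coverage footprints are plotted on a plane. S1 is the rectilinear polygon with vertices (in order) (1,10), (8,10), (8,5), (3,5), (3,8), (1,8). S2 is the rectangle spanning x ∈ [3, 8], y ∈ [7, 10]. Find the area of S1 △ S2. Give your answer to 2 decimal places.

|S1| = 29, |S2| = 15, |S1∩S2| = 15.
|S1 △ S2| = |S1| + |S2| − 2·|S1∩S2| = 29 + 15 − 30 = 14.00.

14.00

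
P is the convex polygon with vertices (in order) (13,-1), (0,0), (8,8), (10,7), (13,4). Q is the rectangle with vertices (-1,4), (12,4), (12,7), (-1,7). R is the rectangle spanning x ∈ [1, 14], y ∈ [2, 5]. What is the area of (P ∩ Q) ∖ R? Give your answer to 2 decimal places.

10.00

|P ∩ Q| = 17.5.
|(P ∩ Q) ∩ R| = 7.5.
|(P ∩ Q) ∖ R| = 17.5 − 7.5 = 10.00.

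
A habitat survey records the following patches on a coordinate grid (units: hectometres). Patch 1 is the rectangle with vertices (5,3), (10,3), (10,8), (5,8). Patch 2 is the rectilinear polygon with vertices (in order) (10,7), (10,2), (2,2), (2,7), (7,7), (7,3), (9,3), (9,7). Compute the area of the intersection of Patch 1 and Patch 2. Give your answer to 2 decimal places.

12.00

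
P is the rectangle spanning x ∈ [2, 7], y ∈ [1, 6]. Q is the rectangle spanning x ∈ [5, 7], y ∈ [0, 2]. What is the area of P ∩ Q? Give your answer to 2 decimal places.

|P∩Q|: x∈[5,7], y∈[1,2] → 2·1 = 2.

2.00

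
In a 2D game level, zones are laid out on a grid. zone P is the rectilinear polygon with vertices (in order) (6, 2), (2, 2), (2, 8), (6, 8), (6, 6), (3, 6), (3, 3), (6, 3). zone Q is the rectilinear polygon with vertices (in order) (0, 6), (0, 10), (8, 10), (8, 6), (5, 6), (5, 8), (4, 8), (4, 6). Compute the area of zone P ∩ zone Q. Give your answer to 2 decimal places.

6.00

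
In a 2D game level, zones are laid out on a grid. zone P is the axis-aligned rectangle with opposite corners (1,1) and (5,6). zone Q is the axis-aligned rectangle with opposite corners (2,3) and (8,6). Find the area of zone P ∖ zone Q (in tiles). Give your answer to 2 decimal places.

|zone P∩zone Q|: x∈[2,5], y∈[3,6] → 3·3 = 9.
|zone P| = 20.
|zone P ∖ zone Q| = |zone P| − |zone P∩zone Q| = 20 − 9 = 11.00.

11.00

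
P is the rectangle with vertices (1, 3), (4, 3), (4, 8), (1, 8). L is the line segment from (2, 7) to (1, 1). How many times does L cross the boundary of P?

The segment meets the boundary at (1.333,3).

1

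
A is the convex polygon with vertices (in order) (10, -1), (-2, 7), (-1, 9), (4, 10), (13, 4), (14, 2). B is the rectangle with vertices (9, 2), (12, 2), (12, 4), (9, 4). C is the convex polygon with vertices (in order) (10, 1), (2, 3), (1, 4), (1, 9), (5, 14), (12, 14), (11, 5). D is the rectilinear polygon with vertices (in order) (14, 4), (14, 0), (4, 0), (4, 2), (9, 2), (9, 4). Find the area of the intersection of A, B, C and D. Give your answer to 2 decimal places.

3.00

The intersection is the polygon with vertices (10.75,4), (10.25,2), (9,2), (9,4).
By the shoelace formula its area is 3.00.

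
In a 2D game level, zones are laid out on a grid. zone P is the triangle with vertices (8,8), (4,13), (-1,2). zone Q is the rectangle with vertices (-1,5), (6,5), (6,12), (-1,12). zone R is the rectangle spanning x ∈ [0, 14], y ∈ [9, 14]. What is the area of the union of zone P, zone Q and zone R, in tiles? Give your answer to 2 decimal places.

By inclusion–exclusion:
Individual areas: |zone P| = 34.5, |zone Q| = 49, |zone R| = 70.
|zone P∩zone Q| = 25.3348.
|zone P∩zone R| = 10.0364.
|zone Q∩zone R|: x∈[0,6], y∈[9,12] → 6·3 = 18.
|zone P∩zone Q∩zone R| = 8.5091.
|zone P ∪ zone Q ∪ zone R| = 153.5 − 53.3712 + 8.5091 = 108.64.

108.64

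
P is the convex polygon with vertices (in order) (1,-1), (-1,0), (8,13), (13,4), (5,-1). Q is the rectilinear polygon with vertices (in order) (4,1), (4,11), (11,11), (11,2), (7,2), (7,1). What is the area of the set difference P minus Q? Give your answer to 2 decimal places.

|P| = 94, |P∩Q| = 57.3987.
|P ∖ Q| = |P| − |P∩Q| = 94 − 57.3987 = 36.60.

36.60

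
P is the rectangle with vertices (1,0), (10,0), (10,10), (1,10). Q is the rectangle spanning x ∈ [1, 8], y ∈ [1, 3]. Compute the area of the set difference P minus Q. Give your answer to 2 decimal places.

|P∩Q|: x∈[1,8], y∈[1,3] → 7·2 = 14.
|P| = 90.
|P ∖ Q| = |P| − |P∩Q| = 90 − 14 = 76.00.

76.00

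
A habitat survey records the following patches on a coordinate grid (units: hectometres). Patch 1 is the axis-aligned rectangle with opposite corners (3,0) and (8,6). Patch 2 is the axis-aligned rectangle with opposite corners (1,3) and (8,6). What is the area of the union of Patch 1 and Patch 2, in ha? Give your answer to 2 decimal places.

36.00

By inclusion–exclusion:
Individual areas: |Patch 1| = 30, |Patch 2| = 21.
|Patch 1∩Patch 2|: x∈[3,8], y∈[3,6] → 5·3 = 15.
|Patch 1 ∪ Patch 2| = 51 − 15 = 36.00.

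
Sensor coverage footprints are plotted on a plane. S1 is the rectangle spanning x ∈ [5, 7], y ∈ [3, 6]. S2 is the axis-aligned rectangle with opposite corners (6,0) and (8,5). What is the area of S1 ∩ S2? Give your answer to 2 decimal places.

2.00

|S1∩S2|: x∈[6,7], y∈[3,5] → 1·2 = 2.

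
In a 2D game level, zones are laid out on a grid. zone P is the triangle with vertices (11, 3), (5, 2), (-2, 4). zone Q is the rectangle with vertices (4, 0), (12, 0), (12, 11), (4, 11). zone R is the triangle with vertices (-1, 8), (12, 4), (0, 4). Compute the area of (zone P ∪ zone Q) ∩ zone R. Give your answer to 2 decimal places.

9.85

The region (zone P ∪ zone Q) ∩ zone R is the polygon with vertices (4,6.462), (12,4), (4,4).
By the shoelace formula its area is 9.85.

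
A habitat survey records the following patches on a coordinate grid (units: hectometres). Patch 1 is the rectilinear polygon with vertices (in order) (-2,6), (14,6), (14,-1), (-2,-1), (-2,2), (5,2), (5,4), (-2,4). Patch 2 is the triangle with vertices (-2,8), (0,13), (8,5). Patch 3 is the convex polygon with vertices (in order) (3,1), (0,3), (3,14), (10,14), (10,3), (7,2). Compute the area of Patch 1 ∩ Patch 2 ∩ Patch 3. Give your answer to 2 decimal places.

1.17

The intersection is the polygon with vertices (8,5), (4.667,6), (7,6).
By the shoelace formula its area is 1.17.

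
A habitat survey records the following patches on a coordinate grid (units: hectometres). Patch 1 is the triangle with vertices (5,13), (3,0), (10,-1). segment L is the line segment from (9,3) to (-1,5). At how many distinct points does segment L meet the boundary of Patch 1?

The segment meets the boundary at (8.538,3.092), (3.627,4.075).

2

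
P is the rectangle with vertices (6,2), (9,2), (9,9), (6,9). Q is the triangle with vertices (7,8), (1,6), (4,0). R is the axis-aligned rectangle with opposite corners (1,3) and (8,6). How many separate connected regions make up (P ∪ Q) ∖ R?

(P ∪ Q) ∖ R splits into 2 disjoint pieces (area 19.1667, area 3.9375).

2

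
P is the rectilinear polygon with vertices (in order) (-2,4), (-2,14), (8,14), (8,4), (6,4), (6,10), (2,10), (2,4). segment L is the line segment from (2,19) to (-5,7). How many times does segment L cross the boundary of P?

The segment meets the boundary at (-2,12.143), (-0.917,14).

2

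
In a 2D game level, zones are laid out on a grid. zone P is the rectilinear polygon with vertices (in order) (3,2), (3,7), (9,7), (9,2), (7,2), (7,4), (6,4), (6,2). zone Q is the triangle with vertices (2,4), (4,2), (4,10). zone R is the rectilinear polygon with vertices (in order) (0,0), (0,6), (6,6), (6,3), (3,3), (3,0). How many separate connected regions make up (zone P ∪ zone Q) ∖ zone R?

2

(zone P ∪ zone Q) ∖ zone R splits into 2 disjoint pieces (area 17.6667, area 3).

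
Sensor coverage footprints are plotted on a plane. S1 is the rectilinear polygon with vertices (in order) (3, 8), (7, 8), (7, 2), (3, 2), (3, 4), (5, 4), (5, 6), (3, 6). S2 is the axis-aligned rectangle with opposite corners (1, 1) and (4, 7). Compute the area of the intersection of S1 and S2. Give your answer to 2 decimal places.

3.00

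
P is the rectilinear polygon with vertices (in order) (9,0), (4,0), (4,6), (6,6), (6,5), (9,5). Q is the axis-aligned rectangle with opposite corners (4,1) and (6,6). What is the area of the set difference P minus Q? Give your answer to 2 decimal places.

17.00

|P| = 27, |P∩Q| = 10.
|P ∖ Q| = |P| − |P∩Q| = 27 − 10 = 17.00.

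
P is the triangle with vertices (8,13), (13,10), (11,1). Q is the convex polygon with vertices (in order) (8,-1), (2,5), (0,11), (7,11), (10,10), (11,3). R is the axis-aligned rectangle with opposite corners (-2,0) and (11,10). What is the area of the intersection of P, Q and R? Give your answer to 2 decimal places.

The intersection is the polygon with vertices (11,3), (10.625,2.5), (8.75,10), (10,10).
By the shoelace formula its area is 6.25.

6.25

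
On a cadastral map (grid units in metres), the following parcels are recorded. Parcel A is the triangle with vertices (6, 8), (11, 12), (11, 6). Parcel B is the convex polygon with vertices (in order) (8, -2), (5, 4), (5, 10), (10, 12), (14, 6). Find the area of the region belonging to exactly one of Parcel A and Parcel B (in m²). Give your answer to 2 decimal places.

|Parcel A| = 15, |Parcel B| = 76, |Parcel A∩Parcel B| = 14.5109.
|Parcel A △ Parcel B| = |Parcel A| + |Parcel B| − 2·|Parcel A∩Parcel B| = 15 + 76 − 29.0217 = 61.98.

61.98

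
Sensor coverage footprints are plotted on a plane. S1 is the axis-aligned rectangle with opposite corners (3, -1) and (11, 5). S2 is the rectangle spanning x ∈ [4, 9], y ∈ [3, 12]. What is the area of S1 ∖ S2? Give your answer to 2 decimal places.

38.00

|S1∩S2|: x∈[4,9], y∈[3,5] → 5·2 = 10.
|S1| = 48.
|S1 ∖ S2| = |S1| − |S1∩S2| = 48 − 10 = 38.00.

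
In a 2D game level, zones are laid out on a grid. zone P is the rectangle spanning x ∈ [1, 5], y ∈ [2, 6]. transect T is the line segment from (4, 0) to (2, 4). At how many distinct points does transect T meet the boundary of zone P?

The segment meets the boundary at (3,2).

1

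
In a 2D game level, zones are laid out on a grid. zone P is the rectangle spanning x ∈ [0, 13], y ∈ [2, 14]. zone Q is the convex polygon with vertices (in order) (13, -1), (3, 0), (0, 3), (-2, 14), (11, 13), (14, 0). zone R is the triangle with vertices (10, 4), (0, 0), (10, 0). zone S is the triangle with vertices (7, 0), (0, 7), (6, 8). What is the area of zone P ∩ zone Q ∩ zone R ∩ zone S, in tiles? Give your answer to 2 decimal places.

0.58

The intersection is the polygon with vertices (6.667,2.667), (6.75,2), (5,2).
By the shoelace formula its area is 0.58.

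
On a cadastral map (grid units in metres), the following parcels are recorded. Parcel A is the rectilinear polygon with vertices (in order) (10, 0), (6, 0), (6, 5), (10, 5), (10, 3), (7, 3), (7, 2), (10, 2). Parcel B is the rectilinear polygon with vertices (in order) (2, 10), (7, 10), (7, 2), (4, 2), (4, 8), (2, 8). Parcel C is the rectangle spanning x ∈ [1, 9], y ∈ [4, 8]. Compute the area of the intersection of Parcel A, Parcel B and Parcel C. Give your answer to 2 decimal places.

The intersection is the polygon with vertices (7,5), (7,4), (6,4), (6,5).
By the shoelace formula its area is 1.00.

1.00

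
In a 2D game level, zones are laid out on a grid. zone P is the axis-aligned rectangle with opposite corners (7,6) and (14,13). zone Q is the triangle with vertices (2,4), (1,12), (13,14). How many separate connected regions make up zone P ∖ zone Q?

1

zone P ∖ zone Q is a single connected region.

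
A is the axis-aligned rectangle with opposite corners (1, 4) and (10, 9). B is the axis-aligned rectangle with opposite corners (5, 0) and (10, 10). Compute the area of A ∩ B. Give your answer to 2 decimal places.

25.00

|A∩B|: x∈[5,10], y∈[4,9] → 5·5 = 25.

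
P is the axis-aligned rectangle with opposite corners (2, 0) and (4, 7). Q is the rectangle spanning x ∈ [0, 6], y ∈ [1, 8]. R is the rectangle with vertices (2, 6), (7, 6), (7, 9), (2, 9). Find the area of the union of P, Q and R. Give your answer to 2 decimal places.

By inclusion–exclusion:
Individual areas: |P| = 14, |Q| = 42, |R| = 15.
|P∩Q|: x∈[2,4], y∈[1,7] → 2·6 = 12.
|P∩R|: x∈[2,4], y∈[6,7] → 2·1 = 2.
|Q∩R|: x∈[2,6], y∈[6,8] → 4·2 = 8.
|P∩Q∩R| = 2.
|P ∪ Q ∪ R| = 71 − 22 + 2 = 51.00.

51.00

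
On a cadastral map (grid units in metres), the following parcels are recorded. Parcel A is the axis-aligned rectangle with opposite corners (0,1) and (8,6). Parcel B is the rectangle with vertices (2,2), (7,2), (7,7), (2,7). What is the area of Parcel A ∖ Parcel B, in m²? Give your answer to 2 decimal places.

|Parcel A∩Parcel B|: x∈[2,7], y∈[2,6] → 5·4 = 20.
|Parcel A| = 40.
|Parcel A ∖ Parcel B| = |Parcel A| − |Parcel A∩Parcel B| = 40 − 20 = 20.00.

20.00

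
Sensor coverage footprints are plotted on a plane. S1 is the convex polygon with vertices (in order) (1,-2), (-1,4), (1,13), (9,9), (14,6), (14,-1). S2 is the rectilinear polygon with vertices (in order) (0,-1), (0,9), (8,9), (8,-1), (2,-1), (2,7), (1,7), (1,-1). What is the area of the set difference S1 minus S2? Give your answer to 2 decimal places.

|S1| = 160, |S1∩S2| = 71.3056.
|S1 ∖ S2| = |S1| − |S1∩S2| = 160 − 71.3056 = 88.69.

88.69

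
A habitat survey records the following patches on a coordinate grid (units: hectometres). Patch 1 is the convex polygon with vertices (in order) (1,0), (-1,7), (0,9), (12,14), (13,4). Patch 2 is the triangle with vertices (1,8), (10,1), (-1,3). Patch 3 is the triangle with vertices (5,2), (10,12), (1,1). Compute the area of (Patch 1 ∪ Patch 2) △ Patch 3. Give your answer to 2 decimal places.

|Patch 1 ∪ Patch 2| = 127.16.
|(Patch 1 ∪ Patch 2) ∩ Patch 3| = 17.5.
|(Patch 1 ∪ Patch 2) △ Patch 3| = 127.16 + 17.5 − 35 = 109.66.

109.66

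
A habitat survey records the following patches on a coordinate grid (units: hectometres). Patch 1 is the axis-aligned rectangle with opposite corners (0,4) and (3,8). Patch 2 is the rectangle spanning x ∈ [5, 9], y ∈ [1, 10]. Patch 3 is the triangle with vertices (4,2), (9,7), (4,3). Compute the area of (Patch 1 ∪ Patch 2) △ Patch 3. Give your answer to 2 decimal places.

47.30

|Patch 1 ∪ Patch 2| = 48.
|(Patch 1 ∪ Patch 2) ∩ Patch 3| = 1.6.
|(Patch 1 ∪ Patch 2) △ Patch 3| = 48 + 2.5 − 3.2 = 47.30.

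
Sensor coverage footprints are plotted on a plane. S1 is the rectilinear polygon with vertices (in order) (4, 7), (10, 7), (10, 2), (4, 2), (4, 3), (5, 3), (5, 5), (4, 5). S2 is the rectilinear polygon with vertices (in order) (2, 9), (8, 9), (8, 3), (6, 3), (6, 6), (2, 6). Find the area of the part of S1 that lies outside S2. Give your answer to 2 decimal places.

18.00

|S1| = 28, |S1∩S2| = 10.
|S1 ∖ S2| = |S1| − |S1∩S2| = 28 − 10 = 18.00.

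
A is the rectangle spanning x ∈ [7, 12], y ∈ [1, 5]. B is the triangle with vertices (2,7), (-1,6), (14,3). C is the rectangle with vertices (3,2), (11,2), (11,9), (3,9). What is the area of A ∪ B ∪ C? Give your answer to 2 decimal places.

By inclusion–exclusion:
Individual areas: |A| = 20, |B| = 12, |C| = 56.
|A∩B| = 2.8333.
|A∩C|: x∈[7,11], y∈[2,5] → 4·3 = 12.
|B∩C| = 7.4667.
|A∩B∩C| = 2.5.
|A ∪ B ∪ C| = 88 − 22.3 + 2.5 = 68.20.

68.20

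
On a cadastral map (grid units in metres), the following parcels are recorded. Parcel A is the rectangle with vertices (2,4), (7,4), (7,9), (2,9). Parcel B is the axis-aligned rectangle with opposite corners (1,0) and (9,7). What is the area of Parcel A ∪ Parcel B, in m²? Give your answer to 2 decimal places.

66.00

By inclusion–exclusion:
Individual areas: |Parcel A| = 25, |Parcel B| = 56.
|Parcel A∩Parcel B|: x∈[2,7], y∈[4,7] → 5·3 = 15.
|Parcel A ∪ Parcel B| = 81 − 15 = 66.00.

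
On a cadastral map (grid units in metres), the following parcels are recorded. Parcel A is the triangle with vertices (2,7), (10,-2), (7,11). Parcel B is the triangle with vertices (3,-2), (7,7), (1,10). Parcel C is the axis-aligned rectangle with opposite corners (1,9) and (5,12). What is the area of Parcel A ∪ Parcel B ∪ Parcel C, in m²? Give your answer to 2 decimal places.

69.26

By inclusion–exclusion:
Individual areas: |Parcel A| = 38.5, |Parcel B| = 33, |Parcel C| = 12.
|Parcel A∩Parcel B| = 13.2212.
|Parcel A∩Parcel C| = 0.1.
|Parcel B∩Parcel C| = 0.9167.
|Parcel A∩Parcel B∩Parcel C| = 0.
|Parcel A ∪ Parcel B ∪ Parcel C| = 83.5 − 14.2378 + 0 = 69.26.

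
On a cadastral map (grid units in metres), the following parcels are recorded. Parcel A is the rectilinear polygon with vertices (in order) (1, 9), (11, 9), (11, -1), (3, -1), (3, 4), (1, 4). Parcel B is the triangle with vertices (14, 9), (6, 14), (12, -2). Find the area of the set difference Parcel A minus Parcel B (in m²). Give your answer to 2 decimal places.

76.98

|Parcel A| = 90, |Parcel A∩Parcel B| = 13.0208.
|Parcel A ∖ Parcel B| = |Parcel A| − |Parcel A∩Parcel B| = 90 − 13.0208 = 76.98.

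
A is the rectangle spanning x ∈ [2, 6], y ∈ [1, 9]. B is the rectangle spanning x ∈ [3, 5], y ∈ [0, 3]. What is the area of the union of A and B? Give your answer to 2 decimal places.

By inclusion–exclusion:
Individual areas: |A| = 32, |B| = 6.
|A∩B|: x∈[3,5], y∈[1,3] → 2·2 = 4.
|A ∪ B| = 38 − 4 = 34.00.

34.00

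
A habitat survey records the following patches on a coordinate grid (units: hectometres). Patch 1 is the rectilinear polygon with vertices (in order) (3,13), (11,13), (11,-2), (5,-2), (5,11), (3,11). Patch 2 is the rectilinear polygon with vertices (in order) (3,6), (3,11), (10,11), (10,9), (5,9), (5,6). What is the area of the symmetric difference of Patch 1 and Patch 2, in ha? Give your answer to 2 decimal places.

94.00

|Patch 1| = 94, |Patch 2| = 20, |Patch 1∩Patch 2| = 10.
|Patch 1 △ Patch 2| = |Patch 1| + |Patch 2| − 2·|Patch 1∩Patch 2| = 94 + 20 − 20 = 94.00.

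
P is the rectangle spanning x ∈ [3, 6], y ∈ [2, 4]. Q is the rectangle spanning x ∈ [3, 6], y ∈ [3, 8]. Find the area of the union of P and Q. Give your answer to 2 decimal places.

18.00

By inclusion–exclusion:
Individual areas: |P| = 6, |Q| = 15.
|P∩Q|: x∈[3,6], y∈[3,4] → 3·1 = 3.
|P ∪ Q| = 21 − 3 = 18.00.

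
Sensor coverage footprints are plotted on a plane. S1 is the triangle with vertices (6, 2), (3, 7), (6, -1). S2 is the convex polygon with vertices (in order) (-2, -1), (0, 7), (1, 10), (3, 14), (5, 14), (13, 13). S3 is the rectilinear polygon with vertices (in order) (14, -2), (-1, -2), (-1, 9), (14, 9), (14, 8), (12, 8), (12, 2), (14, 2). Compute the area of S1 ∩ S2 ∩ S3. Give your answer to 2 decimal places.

The intersection is the polygon with vertices (4.282,4.863), (3.926,4.531), (3,7).
By the shoelace formula its area is 0.59.

0.59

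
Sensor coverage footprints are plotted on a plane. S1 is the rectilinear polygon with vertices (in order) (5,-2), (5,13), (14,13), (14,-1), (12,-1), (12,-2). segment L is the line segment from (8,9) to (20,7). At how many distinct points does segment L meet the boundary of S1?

The segment meets the boundary at (14,8).

1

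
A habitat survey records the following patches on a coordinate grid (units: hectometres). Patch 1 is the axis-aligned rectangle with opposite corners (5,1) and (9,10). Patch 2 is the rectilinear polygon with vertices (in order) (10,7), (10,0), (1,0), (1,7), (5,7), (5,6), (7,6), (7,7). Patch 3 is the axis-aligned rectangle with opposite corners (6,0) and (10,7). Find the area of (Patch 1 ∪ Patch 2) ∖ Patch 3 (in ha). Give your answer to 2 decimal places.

|Patch 1 ∪ Patch 2| = 75.
|(Patch 1 ∪ Patch 2) ∩ Patch 3| = 28.
|(Patch 1 ∪ Patch 2) ∖ Patch 3| = 75 − 28 = 47.00.

47.00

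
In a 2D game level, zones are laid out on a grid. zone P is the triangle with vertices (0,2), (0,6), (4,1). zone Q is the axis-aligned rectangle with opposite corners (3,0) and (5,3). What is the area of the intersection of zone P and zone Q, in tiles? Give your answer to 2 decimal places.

The intersection is the polygon with vertices (4,1), (3,1.25), (3,2.25).
By the shoelace formula its area is 0.50.

0.50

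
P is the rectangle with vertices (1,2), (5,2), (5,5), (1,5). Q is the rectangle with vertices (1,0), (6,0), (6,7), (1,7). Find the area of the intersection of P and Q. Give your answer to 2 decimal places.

12.00

|P∩Q|: x∈[1,5], y∈[2,5] → 4·3 = 12.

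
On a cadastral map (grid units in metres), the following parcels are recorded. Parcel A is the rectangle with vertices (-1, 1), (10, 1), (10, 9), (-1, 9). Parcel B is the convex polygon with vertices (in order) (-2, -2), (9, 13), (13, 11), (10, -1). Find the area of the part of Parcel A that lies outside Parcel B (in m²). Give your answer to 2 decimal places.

|Parcel A| = 88, |Parcel A∩Parcel B| = 54.9333.
|Parcel A ∖ Parcel B| = |Parcel A| − |Parcel A∩Parcel B| = 88 − 54.9333 = 33.07.

33.07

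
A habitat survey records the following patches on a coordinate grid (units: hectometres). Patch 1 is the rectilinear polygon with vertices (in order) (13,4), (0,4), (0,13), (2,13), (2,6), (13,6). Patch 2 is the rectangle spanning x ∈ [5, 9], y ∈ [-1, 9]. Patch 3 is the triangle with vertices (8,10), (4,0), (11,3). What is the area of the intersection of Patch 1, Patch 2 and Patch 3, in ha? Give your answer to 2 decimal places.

The intersection is the polygon with vertices (9,6), (9,4), (5.6,4), (6.4,6).
By the shoelace formula its area is 6.00.

6.00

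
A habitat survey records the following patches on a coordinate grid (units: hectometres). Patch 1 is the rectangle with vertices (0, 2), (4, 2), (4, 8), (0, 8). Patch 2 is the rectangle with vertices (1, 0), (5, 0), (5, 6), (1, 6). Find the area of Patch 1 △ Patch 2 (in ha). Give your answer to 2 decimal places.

24.00

|Patch 1∩Patch 2|: x∈[1,4], y∈[2,6] → 3·4 = 12.
|Patch 1 △ Patch 2| = |Patch 1| + |Patch 2| − 2·|Patch 1∩Patch 2| = 24 + 24 − 24 = 24.00.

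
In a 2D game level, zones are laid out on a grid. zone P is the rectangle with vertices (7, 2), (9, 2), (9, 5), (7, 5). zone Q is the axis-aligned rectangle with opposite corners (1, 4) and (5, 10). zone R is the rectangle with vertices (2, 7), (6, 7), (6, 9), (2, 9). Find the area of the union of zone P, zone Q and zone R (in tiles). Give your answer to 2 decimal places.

By inclusion–exclusion:
Individual areas: |zone P| = 6, |zone Q| = 24, |zone R| = 8.
|zone P∩zone Q| = 0 (no overlap).
|zone P∩zone R| = 0 (no overlap).
|zone Q∩zone R|: x∈[2,5], y∈[7,9] → 3·2 = 6.
|zone P∩zone Q∩zone R| = 0.
|zone P ∪ zone Q ∪ zone R| = 38 − 6 + 0 = 32.00.

32.00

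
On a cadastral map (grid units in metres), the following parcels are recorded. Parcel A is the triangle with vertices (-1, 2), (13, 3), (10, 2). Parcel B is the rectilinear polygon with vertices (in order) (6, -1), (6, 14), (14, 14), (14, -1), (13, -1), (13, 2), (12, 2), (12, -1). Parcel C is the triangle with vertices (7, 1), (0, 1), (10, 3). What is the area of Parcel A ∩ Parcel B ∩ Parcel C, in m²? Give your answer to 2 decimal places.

1.51

The intersection is the polygon with vertices (6,2), (6,2.2), (8.333,2.667), (9.64,2.76), (8.5,2).
By the shoelace formula its area is 1.51.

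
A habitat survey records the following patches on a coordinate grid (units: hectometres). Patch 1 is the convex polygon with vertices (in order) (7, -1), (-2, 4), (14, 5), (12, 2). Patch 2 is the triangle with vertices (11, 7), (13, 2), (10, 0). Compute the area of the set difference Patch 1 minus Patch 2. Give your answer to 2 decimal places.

|Patch 1| = 49, |Patch 1∩Patch 2| = 6.0027.
|Patch 1 ∖ Patch 2| = |Patch 1| − |Patch 1∩Patch 2| = 49 − 6.0027 = 43.00.

43.00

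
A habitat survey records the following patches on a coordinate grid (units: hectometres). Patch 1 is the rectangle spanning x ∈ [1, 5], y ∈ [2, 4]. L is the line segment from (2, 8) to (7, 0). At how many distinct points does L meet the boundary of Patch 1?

2

The segment meets the boundary at (5,3.2), (4.5,4).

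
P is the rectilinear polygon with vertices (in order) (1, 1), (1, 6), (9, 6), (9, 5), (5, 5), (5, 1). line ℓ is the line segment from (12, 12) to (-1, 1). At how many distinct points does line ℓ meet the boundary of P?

The segment meets the boundary at (1,2.692), (4.909,6).

2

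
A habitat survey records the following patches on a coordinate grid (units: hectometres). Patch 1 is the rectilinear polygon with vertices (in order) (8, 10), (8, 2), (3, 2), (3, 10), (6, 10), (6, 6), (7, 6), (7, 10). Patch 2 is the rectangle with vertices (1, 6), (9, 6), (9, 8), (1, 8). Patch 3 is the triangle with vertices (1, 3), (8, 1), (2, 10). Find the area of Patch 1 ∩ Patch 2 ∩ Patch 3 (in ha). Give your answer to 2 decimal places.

2.00

The intersection is the polygon with vertices (3,6), (3,8), (3.333,8), (4.667,6).
By the shoelace formula its area is 2.00.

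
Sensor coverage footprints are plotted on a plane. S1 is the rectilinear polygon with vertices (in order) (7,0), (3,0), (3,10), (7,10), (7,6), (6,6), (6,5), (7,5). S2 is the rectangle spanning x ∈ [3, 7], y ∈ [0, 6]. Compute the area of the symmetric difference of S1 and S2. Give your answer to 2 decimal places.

17.00

|S1| = 39, |S2| = 24, |S1∩S2| = 23.
|S1 △ S2| = |S1| + |S2| − 2·|S1∩S2| = 39 + 24 − 46 = 17.00.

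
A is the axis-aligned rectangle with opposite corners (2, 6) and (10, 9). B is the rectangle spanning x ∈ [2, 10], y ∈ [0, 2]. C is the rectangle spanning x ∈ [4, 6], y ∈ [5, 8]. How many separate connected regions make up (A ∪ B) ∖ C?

(A ∪ B) ∖ C splits into 2 disjoint pieces (area 20, area 16).

2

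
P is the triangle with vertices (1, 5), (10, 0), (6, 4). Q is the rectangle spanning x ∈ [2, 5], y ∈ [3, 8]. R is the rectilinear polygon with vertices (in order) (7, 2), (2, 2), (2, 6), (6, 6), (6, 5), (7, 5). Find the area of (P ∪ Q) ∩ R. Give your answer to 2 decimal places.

12.10

|P ∪ Q| = 20.3778.
|(P ∪ Q) ∩ R| = 12.10.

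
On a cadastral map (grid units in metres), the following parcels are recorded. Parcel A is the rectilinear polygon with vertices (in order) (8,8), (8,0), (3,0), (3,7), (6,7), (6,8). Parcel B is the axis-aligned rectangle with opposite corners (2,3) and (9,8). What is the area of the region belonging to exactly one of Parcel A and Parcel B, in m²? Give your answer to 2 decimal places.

|Parcel A| = 37, |Parcel B| = 35, |Parcel A∩Parcel B| = 22.
|Parcel A △ Parcel B| = |Parcel A| + |Parcel B| − 2·|Parcel A∩Parcel B| = 37 + 35 − 44 = 28.00.

28.00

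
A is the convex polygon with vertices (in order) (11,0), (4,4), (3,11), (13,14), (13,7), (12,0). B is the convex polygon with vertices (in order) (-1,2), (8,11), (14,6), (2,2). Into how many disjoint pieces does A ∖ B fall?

2

A ∖ B splits into 2 disjoint pieces (area 21.1158, area 36.3524).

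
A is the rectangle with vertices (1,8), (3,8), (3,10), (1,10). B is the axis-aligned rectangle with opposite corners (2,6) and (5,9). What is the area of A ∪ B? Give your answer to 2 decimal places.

By inclusion–exclusion:
Individual areas: |A| = 4, |B| = 9.
|A∩B|: x∈[2,3], y∈[8,9] → 1·1 = 1.
|A ∪ B| = 13 − 1 = 12.00.

12.00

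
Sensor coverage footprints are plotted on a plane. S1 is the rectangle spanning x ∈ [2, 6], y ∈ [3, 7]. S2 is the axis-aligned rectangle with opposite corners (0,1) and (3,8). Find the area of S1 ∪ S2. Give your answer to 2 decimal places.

33.00

By inclusion–exclusion:
Individual areas: |S1| = 16, |S2| = 21.
|S1∩S2|: x∈[2,3], y∈[3,7] → 1·4 = 4.
|S1 ∪ S2| = 37 − 4 = 33.00.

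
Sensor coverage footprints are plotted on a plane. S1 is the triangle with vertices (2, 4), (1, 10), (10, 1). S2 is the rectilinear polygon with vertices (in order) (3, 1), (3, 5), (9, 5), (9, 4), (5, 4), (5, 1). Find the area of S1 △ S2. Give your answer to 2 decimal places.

24.50

|S1| = 22.5, |S2| = 12, |S1∩S2| = 5.
|S1 △ S2| = |S1| + |S2| − 2·|S1∩S2| = 22.5 + 12 − 10 = 24.50.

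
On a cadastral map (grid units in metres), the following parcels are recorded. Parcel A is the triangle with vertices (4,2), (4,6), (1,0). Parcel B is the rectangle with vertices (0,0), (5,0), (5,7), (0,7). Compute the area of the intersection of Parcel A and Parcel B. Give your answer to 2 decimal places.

The intersection is the polygon with vertices (4,6), (4,2), (1,0).
By the shoelace formula its area is 6.00.

6.00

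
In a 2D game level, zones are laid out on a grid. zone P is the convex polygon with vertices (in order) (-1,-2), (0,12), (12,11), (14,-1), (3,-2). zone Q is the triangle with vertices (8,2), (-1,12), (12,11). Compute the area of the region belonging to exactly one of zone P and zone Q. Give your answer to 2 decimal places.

|zone P| = 177.5, |zone Q| = 60.5, |zone P∩zone Q| = 60.0235.
|zone P △ zone Q| = |zone P| + |zone Q| − 2·|zone P∩zone Q| = 177.5 + 60.5 − 120.0471 = 117.95.

117.95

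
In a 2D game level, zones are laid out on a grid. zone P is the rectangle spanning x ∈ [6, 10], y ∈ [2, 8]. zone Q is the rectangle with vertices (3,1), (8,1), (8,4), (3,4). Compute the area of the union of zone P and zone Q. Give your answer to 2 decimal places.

By inclusion–exclusion:
Individual areas: |zone P| = 24, |zone Q| = 15.
|zone P∩zone Q|: x∈[6,8], y∈[2,4] → 2·2 = 4.
|zone P ∪ zone Q| = 39 − 4 = 35.00.

35.00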